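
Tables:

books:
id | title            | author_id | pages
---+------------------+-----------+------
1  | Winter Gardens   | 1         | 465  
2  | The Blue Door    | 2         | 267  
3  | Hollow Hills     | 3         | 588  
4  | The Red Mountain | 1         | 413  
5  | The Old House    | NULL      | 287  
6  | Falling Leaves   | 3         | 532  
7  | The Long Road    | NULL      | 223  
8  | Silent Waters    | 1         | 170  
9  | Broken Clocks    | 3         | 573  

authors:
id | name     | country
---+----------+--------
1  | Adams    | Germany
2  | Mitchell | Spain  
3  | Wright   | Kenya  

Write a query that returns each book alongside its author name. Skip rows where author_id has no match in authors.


INNER JOIN keeps only books rows whose author_id matches an id in authors. Walk through each book:
  - book 1 (Winter Gardens): author_id=1 -> matches Adams
  - book 2 (The Blue Door): author_id=2 -> matches Mitchell
  - book 3 (Hollow Hills): author_id=3 -> matches Wright
  - book 4 (The Red Mountain): author_id=1 -> matches Adams
  - book 5 (The Old House): author_id=NULL, no match -> dropped
  - book 6 (Falling Leaves): author_id=3 -> matches Wright
  - book 7 (The Long Road): author_id=NULL, no match -> dropped
  - book 8 (Silent Waters): author_id=1 -> matches Adams
  - book 9 (Broken Clocks): author_id=3 -> matches Wright
So 2 of 9 rows are dropped.

SQL:
SELECT a.title, b.name AS author
FROM books a
INNER JOIN authors b ON a.author_id = b.id

Result:
title            | author  
-----------------+---------
Winter Gardens   | Adams   
The Blue Door    | Mitchell
Hollow Hills     | Wright  
The Red Mountain | Adams   
Falling Leaves   | Wright  
Silent Waters    | Adams   
Broken Clocks    | Wright  


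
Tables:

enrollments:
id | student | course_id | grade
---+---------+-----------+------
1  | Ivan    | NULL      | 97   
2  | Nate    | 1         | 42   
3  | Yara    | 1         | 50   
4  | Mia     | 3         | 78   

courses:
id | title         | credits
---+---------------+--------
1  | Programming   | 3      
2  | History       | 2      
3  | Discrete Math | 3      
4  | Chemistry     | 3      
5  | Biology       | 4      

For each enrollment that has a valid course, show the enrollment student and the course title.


INNER JOIN keeps only enrollments rows whose course_id matches an id in courses. Walk through each enrollment:
  - enrollment 1 (Ivan): course_id=NULL, no match -> dropped
  - enrollment 2 (Nate): course_id=1 -> matches Programming
  - enrollment 3 (Yara): course_id=1 -> matches Programming
  - enrollment 4 (Mia): course_id=3 -> matches Discrete Math
So 1 of 4 rows is dropped.

SQL:
SELECT a.student, b.title AS course
FROM enrollments a
INNER JOIN courses b ON a.course_id = b.id

Result:
student | course       
--------+--------------
Nate    | Programming  
Yara    | Programming  
Mia     | Discrete Math


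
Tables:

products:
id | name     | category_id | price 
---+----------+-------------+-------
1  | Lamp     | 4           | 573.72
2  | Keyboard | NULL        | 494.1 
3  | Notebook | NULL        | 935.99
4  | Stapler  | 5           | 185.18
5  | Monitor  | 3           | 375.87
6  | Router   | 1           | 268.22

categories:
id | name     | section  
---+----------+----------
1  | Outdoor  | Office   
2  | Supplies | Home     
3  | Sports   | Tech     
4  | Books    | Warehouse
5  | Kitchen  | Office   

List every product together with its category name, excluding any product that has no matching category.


INNER JOIN keeps only products rows whose category_id matches an id in categories. Walk through each product:
  - product 1 (Lamp): category_id=4 -> matches Books
  - product 2 (Keyboard): category_id=NULL, no match -> dropped
  - product 3 (Notebook): category_id=NULL, no match -> dropped
  - product 4 (Stapler): category_id=5 -> matches Kitchen
  - product 5 (Monitor): category_id=3 -> matches Sports
  - product 6 (Router): category_id=1 -> matches Outdoor
So 2 of 6 rows are dropped.

SQL:
SELECT a.name, b.name AS category
FROM products a
INNER JOIN categories b ON a.category_id = b.id

Result:
name    | category
--------+---------
Lamp    | Books   
Stapler | Kitchen 
Monitor | Sports  
Router  | Outdoor 


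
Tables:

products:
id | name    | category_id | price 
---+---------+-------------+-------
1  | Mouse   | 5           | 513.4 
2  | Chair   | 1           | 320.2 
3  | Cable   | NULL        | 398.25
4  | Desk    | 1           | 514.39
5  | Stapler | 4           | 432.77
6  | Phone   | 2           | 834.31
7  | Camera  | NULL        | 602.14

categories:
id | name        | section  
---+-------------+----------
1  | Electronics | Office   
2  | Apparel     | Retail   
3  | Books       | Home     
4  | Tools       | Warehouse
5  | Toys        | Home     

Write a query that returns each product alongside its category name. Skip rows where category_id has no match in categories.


INNER JOIN keeps only products rows whose category_id matches an id in categories. Walk through each product:
  - product 1 (Mouse): category_id=5 -> matches Toys
  - product 2 (Chair): category_id=1 -> matches Electronics
  - product 3 (Cable): category_id=NULL, no match -> dropped
  - product 4 (Desk): category_id=1 -> matches Electronics
  - product 5 (Stapler): category_id=4 -> matches Tools
  - product 6 (Phone): category_id=2 -> matches Apparel
  - product 7 (Camera): category_id=NULL, no match -> dropped
So 2 of 7 rows are dropped.

SQL:
SELECT a.name, b.name AS category
FROM products a
INNER JOIN categories b ON a.category_id = b.id

Result:
name    | category   
--------+------------
Mouse   | Toys       
Chair   | Electronics
Desk    | Electronics
Stapler | Tools      
Phone   | Apparel    


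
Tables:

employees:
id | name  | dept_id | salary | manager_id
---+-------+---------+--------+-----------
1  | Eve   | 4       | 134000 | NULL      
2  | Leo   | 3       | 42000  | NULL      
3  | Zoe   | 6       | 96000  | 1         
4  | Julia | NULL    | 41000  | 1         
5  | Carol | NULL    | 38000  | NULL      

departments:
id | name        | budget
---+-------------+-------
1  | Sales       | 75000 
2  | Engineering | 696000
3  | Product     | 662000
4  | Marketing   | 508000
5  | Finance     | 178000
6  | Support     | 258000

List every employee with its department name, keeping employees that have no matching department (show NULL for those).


LEFT JOIN keeps every row from employees (the left table); where dept_id has no match in departments, the department columns become NULL. Walk through each employee:
  - employee 1 (Eve): dept_id=4 -> matches Marketing
  - employee 2 (Leo): dept_id=3 -> matches Product
  - employee 3 (Zoe): dept_id=6 -> matches Support
  - employee 4 (Julia): dept_id=NULL, no match -> kept with NULL
  - employee 5 (Carol): dept_id=NULL, no match -> kept with NULL
All 5 rows appear; 2 have NULL department.

SQL:
SELECT a.name, b.name AS department
FROM employees a
LEFT JOIN departments b ON a.dept_id = b.id

Result:
name  | department
------+-----------
Eve   | Marketing 
Leo   | Product   
Zoe   | Support   
Julia | NULL      
Carol | NULL      


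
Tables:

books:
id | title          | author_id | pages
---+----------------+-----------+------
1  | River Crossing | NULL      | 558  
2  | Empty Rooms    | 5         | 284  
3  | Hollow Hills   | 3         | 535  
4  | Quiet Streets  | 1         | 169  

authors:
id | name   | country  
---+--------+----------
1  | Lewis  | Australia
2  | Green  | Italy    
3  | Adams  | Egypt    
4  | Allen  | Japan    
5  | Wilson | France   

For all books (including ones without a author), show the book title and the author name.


LEFT JOIN keeps every row from books (the left table); where author_id has no match in authors, the author columns become NULL. Walk through each book:
  - book 1 (River Crossing): author_id=NULL, no match -> kept with NULL
  - book 2 (Empty Rooms): author_id=5 -> matches Wilson
  - book 3 (Hollow Hills): author_id=3 -> matches Adams
  - book 4 (Quiet Streets): author_id=1 -> matches Lewis
All 4 rows appear; 1 has NULL author.

SQL:
SELECT a.title, b.name AS author
FROM books a
LEFT JOIN authors b ON a.author_id = b.id

Result:
title          | author
---------------+-------
River Crossing | NULL  
Empty Rooms    | Wilson
Hollow Hills   | Adams 
Quiet Streets  | Lewis 


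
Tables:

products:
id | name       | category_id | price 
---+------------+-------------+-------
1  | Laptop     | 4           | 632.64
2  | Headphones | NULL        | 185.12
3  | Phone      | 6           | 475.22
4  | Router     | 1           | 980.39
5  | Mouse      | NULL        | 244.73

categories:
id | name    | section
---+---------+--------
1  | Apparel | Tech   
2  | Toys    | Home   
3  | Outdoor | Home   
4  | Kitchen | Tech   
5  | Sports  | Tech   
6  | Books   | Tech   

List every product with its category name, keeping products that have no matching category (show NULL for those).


LEFT JOIN keeps every row from products (the left table); where category_id has no match in categories, the category columns become NULL. Walk through each product:
  - product 1 (Laptop): category_id=4 -> matches Kitchen
  - product 2 (Headphones): category_id=NULL, no match -> kept with NULL
  - product 3 (Phone): category_id=6 -> matches Books
  - product 4 (Router): category_id=1 -> matches Apparel
  - product 5 (Mouse): category_id=NULL, no match -> kept with NULL
All 5 rows appear; 2 have NULL category.

SQL:
SELECT a.name, b.name AS category
FROM products a
LEFT JOIN categories b ON a.category_id = b.id

Result:
name       | category
-----------+---------
Laptop     | Kitchen 
Headphones | NULL    
Phone      | Books   
Router     | Apparel 
Mouse      | NULL    


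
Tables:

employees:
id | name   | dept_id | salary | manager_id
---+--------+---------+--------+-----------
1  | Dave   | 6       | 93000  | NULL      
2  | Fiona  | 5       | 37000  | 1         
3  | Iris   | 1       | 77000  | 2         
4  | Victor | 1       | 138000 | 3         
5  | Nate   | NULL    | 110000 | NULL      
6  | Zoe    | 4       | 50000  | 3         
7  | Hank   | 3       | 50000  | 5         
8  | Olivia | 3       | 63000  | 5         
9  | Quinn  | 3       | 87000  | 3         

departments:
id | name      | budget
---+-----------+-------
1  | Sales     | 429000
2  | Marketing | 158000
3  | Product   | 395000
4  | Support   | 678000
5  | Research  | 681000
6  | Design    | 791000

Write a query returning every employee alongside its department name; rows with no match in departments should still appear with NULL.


LEFT JOIN keeps every row from employees (the left table); where dept_id has no match in departments, the department columns become NULL. Walk through each employee:
  - employee 1 (Dave): dept_id=6 -> matches Design
  - employee 2 (Fiona): dept_id=5 -> matches Research
  - employee 3 (Iris): dept_id=1 -> matches Sales
  - employee 4 (Victor): dept_id=1 -> matches Sales
  - employee 5 (Nate): dept_id=NULL, no match -> kept with NULL
  - employee 6 (Zoe): dept_id=4 -> matches Support
  - employee 7 (Hank): dept_id=3 -> matches Product
  - employee 8 (Olivia): dept_id=3 -> matches Product
  - employee 9 (Quinn): dept_id=3 -> matches Product
All 9 rows appear; 1 has NULL department.

SQL:
SELECT a.name, b.name AS department
FROM employees a
LEFT JOIN departments b ON a.dept_id = b.id

Result:
name   | department
-------+-----------
Dave   | Design    
Fiona  | Research  
Iris   | Sales     
Victor | Sales     
Nate   | NULL      
Zoe    | Support   
Hank   | Product   
Olivia | Product   
Quinn  | Product   


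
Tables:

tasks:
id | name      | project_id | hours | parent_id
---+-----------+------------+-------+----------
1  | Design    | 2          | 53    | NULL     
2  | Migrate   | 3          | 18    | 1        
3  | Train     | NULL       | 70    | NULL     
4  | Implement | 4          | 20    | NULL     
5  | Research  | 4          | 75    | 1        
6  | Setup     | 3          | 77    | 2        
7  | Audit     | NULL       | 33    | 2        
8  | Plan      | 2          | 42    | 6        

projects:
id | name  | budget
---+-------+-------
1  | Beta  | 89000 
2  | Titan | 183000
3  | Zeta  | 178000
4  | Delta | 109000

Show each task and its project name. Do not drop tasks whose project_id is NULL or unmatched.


LEFT JOIN keeps every row from tasks (the left table); where project_id has no match in projects, the project columns become NULL. Walk through each task:
  - task 1 (Design): project_id=2 -> matches Titan
  - task 2 (Migrate): project_id=3 -> matches Zeta
  - task 3 (Train): project_id=NULL, no match -> kept with NULL
  - task 4 (Implement): project_id=4 -> matches Delta
  - task 5 (Research): project_id=4 -> matches Delta
  - task 6 (Setup): project_id=3 -> matches Zeta
  - task 7 (Audit): project_id=NULL, no match -> kept with NULL
  - task 8 (Plan): project_id=2 -> matches Titan
All 8 rows appear; 2 have NULL project.

SQL:
SELECT a.name, b.name AS project
FROM tasks a
LEFT JOIN projects b ON a.project_id = b.id

Result:
name      | project
----------+--------
Design    | Titan  
Migrate   | Zeta   
Train     | NULL   
Implement | Delta  
Research  | Delta  
Setup     | Zeta   
Audit     | NULL   
Plan      | Titan  


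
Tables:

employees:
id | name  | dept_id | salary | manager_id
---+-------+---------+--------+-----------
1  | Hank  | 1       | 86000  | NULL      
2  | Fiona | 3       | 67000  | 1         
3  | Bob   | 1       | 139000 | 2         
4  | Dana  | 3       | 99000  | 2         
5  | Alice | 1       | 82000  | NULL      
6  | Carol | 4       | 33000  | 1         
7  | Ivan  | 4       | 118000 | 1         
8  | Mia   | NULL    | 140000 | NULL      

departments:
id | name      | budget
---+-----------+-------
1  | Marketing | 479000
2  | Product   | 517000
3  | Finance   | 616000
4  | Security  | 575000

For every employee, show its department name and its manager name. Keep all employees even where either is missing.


Two LEFT JOINs from the same base table employees: one to departments via dept_id, one to employees itself via manager_id. Both are LEFT so every employee is preserved.
Match against departments:
  - employee 1 (Hank): dept_id=1 -> matches Marketing
  - employee 2 (Fiona): dept_id=3 -> matches Finance
  - employee 3 (Bob): dept_id=1 -> matches Marketing
  - employee 4 (Dana): dept_id=3 -> matches Finance
  - employee 5 (Alice): dept_id=1 -> matches Marketing
  - employee 6 (Carol): dept_id=4 -> matches Security
  - employee 7 (Ivan): dept_id=4 -> matches Security
  - employee 8 (Mia): dept_id=NULL, no match -> kept with NULL
Match against employees (self):
  - employee 1 (Hank): manager_id=NULL -> NULL
  - employee 2 (Fiona): manager_id=1 -> Hank
  - employee 3 (Bob): manager_id=2 -> Fiona
  - employee 4 (Dana): manager_id=2 -> Fiona
  - employee 5 (Alice): manager_id=NULL -> NULL
  - employee 6 (Carol): manager_id=1 -> Hank
  - employee 7 (Ivan): manager_id=1 -> Hank
  - employee 8 (Mia): manager_id=NULL -> NULL

SQL:
SELECT a.name, b.name AS department, c.name AS manager
FROM employees a
LEFT JOIN departments b ON a.dept_id = b.id
LEFT JOIN employees c ON a.manager_id = c.id

Result:
name  | department | manager
------+------------+--------
Hank  | Marketing  | NULL   
Fiona | Finance    | Hank   
Bob   | Marketing  | Fiona  
Dana  | Finance    | Fiona  
Alice | Marketing  | NULL   
Carol | Security   | Hank   
Ivan  | Security   | Hank   
Mia   | NULL       | NULL   


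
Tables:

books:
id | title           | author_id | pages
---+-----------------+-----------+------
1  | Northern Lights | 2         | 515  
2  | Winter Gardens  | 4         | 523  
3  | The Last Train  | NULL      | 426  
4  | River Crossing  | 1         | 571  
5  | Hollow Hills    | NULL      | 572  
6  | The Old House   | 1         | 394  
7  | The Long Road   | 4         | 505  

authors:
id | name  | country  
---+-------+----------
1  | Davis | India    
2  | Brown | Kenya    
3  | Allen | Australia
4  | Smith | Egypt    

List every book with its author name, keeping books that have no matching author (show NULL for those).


LEFT JOIN keeps every row from books (the left table); where author_id has no match in authors, the author columns become NULL. Walk through each book:
  - book 1 (Northern Lights): author_id=2 -> matches Brown
  - book 2 (Winter Gardens): author_id=4 -> matches Smith
  - book 3 (The Last Train): author_id=NULL, no match -> kept with NULL
  - book 4 (River Crossing): author_id=1 -> matches Davis
  - book 5 (Hollow Hills): author_id=NULL, no match -> kept with NULL
  - book 6 (The Old House): author_id=1 -> matches Davis
  - book 7 (The Long Road): author_id=4 -> matches Smith
All 7 rows appear; 2 have NULL author.

SQL:
SELECT a.title, b.name AS author
FROM books a
LEFT JOIN authors b ON a.author_id = b.id

Result:
title           | author
----------------+-------
Northern Lights | Brown 
Winter Gardens  | Smith 
The Last Train  | NULL  
River Crossing  | Davis 
Hollow Hills    | NULL  
The Old House   | Davis 
The Long Road   | Smith 


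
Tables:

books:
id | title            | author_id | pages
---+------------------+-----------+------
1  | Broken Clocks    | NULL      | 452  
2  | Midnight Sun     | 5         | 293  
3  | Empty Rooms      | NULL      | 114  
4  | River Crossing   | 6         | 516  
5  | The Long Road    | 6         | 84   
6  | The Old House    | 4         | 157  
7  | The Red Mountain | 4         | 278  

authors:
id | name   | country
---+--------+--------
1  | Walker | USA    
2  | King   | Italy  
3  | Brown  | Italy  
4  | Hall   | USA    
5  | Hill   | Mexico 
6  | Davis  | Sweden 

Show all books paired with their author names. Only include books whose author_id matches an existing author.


INNER JOIN keeps only books rows whose author_id matches an id in authors. Walk through each book:
  - book 1 (Broken Clocks): author_id=NULL, no match -> dropped
  - book 2 (Midnight Sun): author_id=5 -> matches Hill
  - book 3 (Empty Rooms): author_id=NULL, no match -> dropped
  - book 4 (River Crossing): author_id=6 -> matches Davis
  - book 5 (The Long Road): author_id=6 -> matches Davis
  - book 6 (The Old House): author_id=4 -> matches Hall
  - book 7 (The Red Mountain): author_id=4 -> matches Hall
So 2 of 7 rows are dropped.

SQL:
SELECT a.title, b.name AS author
FROM books a
INNER JOIN authors b ON a.author_id = b.id

Result:
title            | author
-----------------+-------
Midnight Sun     | Hill  
River Crossing   | Davis 
The Long Road    | Davis 
The Old House    | Hall  
The Red Mountain | Hall  


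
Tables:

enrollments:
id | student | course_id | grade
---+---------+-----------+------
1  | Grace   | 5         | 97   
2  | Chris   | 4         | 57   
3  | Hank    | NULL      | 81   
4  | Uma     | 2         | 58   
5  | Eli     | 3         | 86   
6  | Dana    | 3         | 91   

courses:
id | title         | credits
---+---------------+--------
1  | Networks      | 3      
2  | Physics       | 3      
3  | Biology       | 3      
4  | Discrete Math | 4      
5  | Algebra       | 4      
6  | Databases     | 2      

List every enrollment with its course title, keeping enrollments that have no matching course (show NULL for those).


LEFT JOIN keeps every row from enrollments (the left table); where course_id has no match in courses, the course columns become NULL. Walk through each enrollment:
  - enrollment 1 (Grace): course_id=5 -> matches Algebra
  - enrollment 2 (Chris): course_id=4 -> matches Discrete Math
  - enrollment 3 (Hank): course_id=NULL, no match -> kept with NULL
  - enrollment 4 (Uma): course_id=2 -> matches Physics
  - enrollment 5 (Eli): course_id=3 -> matches Biology
  - enrollment 6 (Dana): course_id=3 -> matches Biology
All 6 rows appear; 1 has NULL course.

SQL:
SELECT a.student, b.title AS course
FROM enrollments a
LEFT JOIN courses b ON a.course_id = b.id

Result:
student | course       
--------+--------------
Grace   | Algebra      
Chris   | Discrete Math
Hank    | NULL         
Uma     | Physics      
Eli     | Biology      
Dana    | Biology      


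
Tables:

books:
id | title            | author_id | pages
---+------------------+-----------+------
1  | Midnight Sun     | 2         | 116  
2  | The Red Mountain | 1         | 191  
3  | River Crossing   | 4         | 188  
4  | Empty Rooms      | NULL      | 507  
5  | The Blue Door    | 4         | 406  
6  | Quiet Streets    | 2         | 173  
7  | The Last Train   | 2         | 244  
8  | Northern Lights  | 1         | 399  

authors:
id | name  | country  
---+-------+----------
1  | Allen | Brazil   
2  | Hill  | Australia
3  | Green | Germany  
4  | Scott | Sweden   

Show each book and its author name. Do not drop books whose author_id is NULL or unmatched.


LEFT JOIN keeps every row from books (the left table); where author_id has no match in authors, the author columns become NULL. Walk through each book:
  - book 1 (Midnight Sun): author_id=2 -> matches Hill
  - book 2 (The Red Mountain): author_id=1 -> matches Allen
  - book 3 (River Crossing): author_id=4 -> matches Scott
  - book 4 (Empty Rooms): author_id=NULL, no match -> kept with NULL
  - book 5 (The Blue Door): author_id=4 -> matches Scott
  - book 6 (Quiet Streets): author_id=2 -> matches Hill
  - book 7 (The Last Train): author_id=2 -> matches Hill
  - book 8 (Northern Lights): author_id=1 -> matches Allen
All 8 rows appear; 1 has NULL author.

SQL:
SELECT a.title, b.name AS author
FROM books a
LEFT JOIN authors b ON a.author_id = b.id

Result:
title            | author
-----------------+-------
Midnight Sun     | Hill  
The Red Mountain | Allen 
River Crossing   | Scott 
Empty Rooms      | NULL  
The Blue Door    | Scott 
Quiet Streets    | Hill  
The Last Train   | Hill  
Northern Lights  | Allen 


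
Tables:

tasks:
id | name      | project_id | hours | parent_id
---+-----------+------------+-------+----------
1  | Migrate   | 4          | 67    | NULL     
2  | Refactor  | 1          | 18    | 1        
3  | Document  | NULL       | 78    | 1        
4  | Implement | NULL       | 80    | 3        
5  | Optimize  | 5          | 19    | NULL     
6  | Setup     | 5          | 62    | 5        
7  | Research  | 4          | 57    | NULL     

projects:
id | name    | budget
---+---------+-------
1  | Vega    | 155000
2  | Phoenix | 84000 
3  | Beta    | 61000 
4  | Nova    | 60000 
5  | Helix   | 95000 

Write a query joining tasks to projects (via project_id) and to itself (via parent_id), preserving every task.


Two LEFT JOINs from the same base table tasks: one to projects via project_id, one to tasks itself via parent_id. Both are LEFT so every task is preserved.
Match against projects:
  - task 1 (Migrate): project_id=4 -> matches Nova
  - task 2 (Refactor): project_id=1 -> matches Vega
  - task 3 (Document): project_id=NULL, no match -> kept with NULL
  - task 4 (Implement): project_id=NULL, no match -> kept with NULL
  - task 5 (Optimize): project_id=5 -> matches Helix
  - task 6 (Setup): project_id=5 -> matches Helix
  - task 7 (Research): project_id=4 -> matches Nova
Match against tasks (self):
  - task 1 (Migrate): parent_id=NULL -> NULL
  - task 2 (Refactor): parent_id=1 -> Migrate
  - task 3 (Document): parent_id=1 -> Migrate
  - task 4 (Implement): parent_id=3 -> Document
  - task 5 (Optimize): parent_id=NULL -> NULL
  - task 6 (Setup): parent_id=5 -> Optimize
  - task 7 (Research): parent_id=NULL -> NULL

SQL:
SELECT a.name, b.name AS project, c.name AS parent
FROM tasks a
LEFT JOIN projects b ON a.project_id = b.id
LEFT JOIN tasks c ON a.parent_id = c.id

Result:
name      | project | parent  
----------+---------+---------
Migrate   | Nova    | NULL    
Refactor  | Vega    | Migrate 
Document  | NULL    | Migrate 
Implement | NULL    | Document
Optimize  | Helix   | NULL    
Setup     | Helix   | Optimize
Research  | Nova    | NULL    


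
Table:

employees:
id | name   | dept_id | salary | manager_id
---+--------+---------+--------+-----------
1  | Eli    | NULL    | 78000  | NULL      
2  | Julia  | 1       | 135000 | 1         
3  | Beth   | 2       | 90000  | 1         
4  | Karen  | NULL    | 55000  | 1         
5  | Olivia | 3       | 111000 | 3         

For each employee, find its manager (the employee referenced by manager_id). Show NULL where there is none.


This is a self-join: employees is joined to a second copy of itself, matching each row's manager_id to another row's id. Use LEFT JOIN so rows with manager_id=NULL are kept.
  - employee 1 (Eli): manager_id=NULL -> NULL
  - employee 2 (Julia): manager_id=1 -> Eli
  - employee 3 (Beth): manager_id=1 -> Eli
  - employee 4 (Karen): manager_id=1 -> Eli
  - employee 5 (Olivia): manager_id=3 -> Beth

SQL:
SELECT a.name AS item, b.name AS manager
FROM employees a
LEFT JOIN employees b ON a.manager_id = b.id

Result:
item   | manager
-------+--------
Eli    | NULL   
Julia  | Eli    
Beth   | Eli    
Karen  | Eli    
Olivia | Beth   


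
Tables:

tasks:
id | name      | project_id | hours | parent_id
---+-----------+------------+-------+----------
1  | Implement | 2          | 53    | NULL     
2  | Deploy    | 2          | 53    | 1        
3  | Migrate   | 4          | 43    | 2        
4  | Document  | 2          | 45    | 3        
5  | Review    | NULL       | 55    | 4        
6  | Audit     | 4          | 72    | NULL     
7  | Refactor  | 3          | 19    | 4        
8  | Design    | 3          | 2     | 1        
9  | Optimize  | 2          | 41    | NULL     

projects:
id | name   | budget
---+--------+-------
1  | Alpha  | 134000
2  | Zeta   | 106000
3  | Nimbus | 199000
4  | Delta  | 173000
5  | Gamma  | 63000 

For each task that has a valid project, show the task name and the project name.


INNER JOIN keeps only tasks rows whose project_id matches an id in projects. Walk through each task:
  - task 1 (Implement): project_id=2 -> matches Zeta
  - task 2 (Deploy): project_id=2 -> matches Zeta
  - task 3 (Migrate): project_id=4 -> matches Delta
  - task 4 (Document): project_id=2 -> matches Zeta
  - task 5 (Review): project_id=NULL, no match -> dropped
  - task 6 (Audit): project_id=4 -> matches Delta
  - task 7 (Refactor): project_id=3 -> matches Nimbus
  - task 8 (Design): project_id=3 -> matches Nimbus
  - task 9 (Optimize): project_id=2 -> matches Zeta
So 1 of 9 rows is dropped.

SQL:
SELECT a.name, b.name AS project
FROM tasks a
INNER JOIN projects b ON a.project_id = b.id

Result:
name      | project
----------+--------
Implement | Zeta   
Deploy    | Zeta   
Migrate   | Delta  
Document  | Zeta   
Audit     | Delta  
Refactor  | Nimbus 
Design    | Nimbus 
Optimize  | Zeta   


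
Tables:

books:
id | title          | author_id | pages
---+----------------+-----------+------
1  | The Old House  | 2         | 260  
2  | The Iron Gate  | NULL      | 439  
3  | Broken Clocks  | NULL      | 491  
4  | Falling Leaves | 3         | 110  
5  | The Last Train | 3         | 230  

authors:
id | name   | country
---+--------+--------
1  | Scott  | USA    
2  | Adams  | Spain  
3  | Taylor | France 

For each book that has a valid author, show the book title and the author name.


INNER JOIN keeps only books rows whose author_id matches an id in authors. Walk through each book:
  - book 1 (The Old House): author_id=2 -> matches Adams
  - book 2 (The Iron Gate): author_id=NULL, no match -> dropped
  - book 3 (Broken Clocks): author_id=NULL, no match -> dropped
  - book 4 (Falling Leaves): author_id=3 -> matches Taylor
  - book 5 (The Last Train): author_id=3 -> matches Taylor
So 2 of 5 rows are dropped.

SQL:
SELECT a.title, b.name AS author
FROM books a
INNER JOIN authors b ON a.author_id = b.id

Result:
title          | author
---------------+-------
The Old House  | Adams 
Falling Leaves | Taylor
The Last Train | Taylor


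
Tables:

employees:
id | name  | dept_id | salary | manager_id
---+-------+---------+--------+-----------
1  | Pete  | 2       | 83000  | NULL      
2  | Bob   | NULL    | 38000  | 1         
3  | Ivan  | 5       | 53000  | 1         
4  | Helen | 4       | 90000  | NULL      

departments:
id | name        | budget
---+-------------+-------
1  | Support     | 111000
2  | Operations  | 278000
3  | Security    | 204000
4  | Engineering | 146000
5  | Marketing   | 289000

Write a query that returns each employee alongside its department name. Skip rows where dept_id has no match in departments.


INNER JOIN keeps only employees rows whose dept_id matches an id in departments. Walk through each employee:
  - employee 1 (Pete): dept_id=2 -> matches Operations
  - employee 2 (Bob): dept_id=NULL, no match -> dropped
  - employee 3 (Ivan): dept_id=5 -> matches Marketing
  - employee 4 (Helen): dept_id=4 -> matches Engineering
So 1 of 4 rows is dropped.

SQL:
SELECT a.name, b.name AS department
FROM employees a
INNER JOIN departments b ON a.dept_id = b.id

Result:
name  | department 
------+------------
Pete  | Operations 
Ivan  | Marketing  
Helen | Engineering


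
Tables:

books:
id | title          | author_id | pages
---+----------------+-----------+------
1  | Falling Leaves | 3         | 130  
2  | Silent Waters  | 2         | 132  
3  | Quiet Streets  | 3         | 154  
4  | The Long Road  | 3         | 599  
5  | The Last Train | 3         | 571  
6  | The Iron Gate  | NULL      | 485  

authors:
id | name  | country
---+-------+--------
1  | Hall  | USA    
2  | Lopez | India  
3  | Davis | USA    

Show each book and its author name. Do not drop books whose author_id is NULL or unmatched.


LEFT JOIN keeps every row from books (the left table); where author_id has no match in authors, the author columns become NULL. Walk through each book:
  - book 1 (Falling Leaves): author_id=3 -> matches Davis
  - book 2 (Silent Waters): author_id=2 -> matches Lopez
  - book 3 (Quiet Streets): author_id=3 -> matches Davis
  - book 4 (The Long Road): author_id=3 -> matches Davis
  - book 5 (The Last Train): author_id=3 -> matches Davis
  - book 6 (The Iron Gate): author_id=NULL, no match -> kept with NULL
All 6 rows appear; 1 has NULL author.

SQL:
SELECT a.title, b.name AS author
FROM books a
LEFT JOIN authors b ON a.author_id = b.id

Result:
title          | author
---------------+-------
Falling Leaves | Davis 
Silent Waters  | Lopez 
Quiet Streets  | Davis 
The Long Road  | Davis 
The Last Train | Davis 
The Iron Gate  | NULL  


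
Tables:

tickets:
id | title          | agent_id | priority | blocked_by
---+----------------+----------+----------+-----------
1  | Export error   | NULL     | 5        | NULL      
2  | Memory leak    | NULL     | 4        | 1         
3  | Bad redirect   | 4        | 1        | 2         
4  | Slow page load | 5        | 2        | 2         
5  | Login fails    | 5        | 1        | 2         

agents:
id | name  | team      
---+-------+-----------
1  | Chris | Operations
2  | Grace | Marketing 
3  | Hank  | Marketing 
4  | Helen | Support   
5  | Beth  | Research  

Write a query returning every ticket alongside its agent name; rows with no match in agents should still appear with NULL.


LEFT JOIN keeps every row from tickets (the left table); where agent_id has no match in agents, the agent columns become NULL. Walk through each ticket:
  - ticket 1 (Export error): agent_id=NULL, no match -> kept with NULL
  - ticket 2 (Memory leak): agent_id=NULL, no match -> kept with NULL
  - ticket 3 (Bad redirect): agent_id=4 -> matches Helen
  - ticket 4 (Slow page load): agent_id=5 -> matches Beth
  - ticket 5 (Login fails): agent_id=5 -> matches Beth
All 5 rows appear; 2 have NULL agent.

SQL:
SELECT a.title, b.name AS agent
FROM tickets a
LEFT JOIN agents b ON a.agent_id = b.id

Result:
title          | agent
---------------+------
Export error   | NULL 
Memory leak    | NULL 
Bad redirect   | Helen
Slow page load | Beth 
Login fails    | Beth 


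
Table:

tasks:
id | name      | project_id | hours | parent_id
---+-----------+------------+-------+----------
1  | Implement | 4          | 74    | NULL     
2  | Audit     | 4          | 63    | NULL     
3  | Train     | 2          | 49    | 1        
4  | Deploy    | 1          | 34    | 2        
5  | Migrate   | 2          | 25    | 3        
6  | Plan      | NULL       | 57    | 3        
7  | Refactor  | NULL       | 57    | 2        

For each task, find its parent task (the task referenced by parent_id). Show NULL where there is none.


This is a self-join: tasks is joined to a second copy of itself, matching each row's parent_id to another row's id. Use LEFT JOIN so rows with parent_id=NULL are kept.
  - task 1 (Implement): parent_id=NULL -> NULL
  - task 2 (Audit): parent_id=NULL -> NULL
  - task 3 (Train): parent_id=1 -> Implement
  - task 4 (Deploy): parent_id=2 -> Audit
  - task 5 (Migrate): parent_id=3 -> Train
  - task 6 (Plan): parent_id=3 -> Train
  - task 7 (Refactor): parent_id=2 -> Audit

SQL:
SELECT a.name AS item, b.name AS parent
FROM tasks a
LEFT JOIN tasks b ON a.parent_id = b.id

Result:
item      | parent   
----------+----------
Implement | NULL     
Audit     | NULL     
Train     | Implement
Deploy    | Audit    
Migrate   | Train    
Plan      | Train    
Refactor  | Audit    


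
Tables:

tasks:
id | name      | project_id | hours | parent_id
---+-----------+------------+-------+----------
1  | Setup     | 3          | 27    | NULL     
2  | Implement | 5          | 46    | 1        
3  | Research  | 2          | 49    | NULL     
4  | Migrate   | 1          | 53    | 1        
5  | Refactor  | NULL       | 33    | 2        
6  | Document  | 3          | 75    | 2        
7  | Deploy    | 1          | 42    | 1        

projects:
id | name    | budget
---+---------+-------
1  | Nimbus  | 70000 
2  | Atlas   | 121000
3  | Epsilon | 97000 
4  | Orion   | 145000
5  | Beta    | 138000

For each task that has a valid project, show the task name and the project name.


INNER JOIN keeps only tasks rows whose project_id matches an id in projects. Walk through each task:
  - task 1 (Setup): project_id=3 -> matches Epsilon
  - task 2 (Implement): project_id=5 -> matches Beta
  - task 3 (Research): project_id=2 -> matches Atlas
  - task 4 (Migrate): project_id=1 -> matches Nimbus
  - task 5 (Refactor): project_id=NULL, no match -> dropped
  - task 6 (Document): project_id=3 -> matches Epsilon
  - task 7 (Deploy): project_id=1 -> matches Nimbus
So 1 of 7 rows is dropped.

SQL:
SELECT a.name, b.name AS project
FROM tasks a
INNER JOIN projects b ON a.project_id = b.id

Result:
name      | project
----------+--------
Setup     | Epsilon
Implement | Beta   
Research  | Atlas  
Migrate   | Nimbus 
Document  | Epsilon
Deploy    | Nimbus 


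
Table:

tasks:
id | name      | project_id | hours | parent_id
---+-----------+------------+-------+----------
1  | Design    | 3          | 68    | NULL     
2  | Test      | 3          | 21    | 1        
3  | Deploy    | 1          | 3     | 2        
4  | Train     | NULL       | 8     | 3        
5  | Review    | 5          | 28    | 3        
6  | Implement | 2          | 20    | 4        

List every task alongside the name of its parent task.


This is a self-join: tasks is joined to a second copy of itself, matching each row's parent_id to another row's id. Use LEFT JOIN so rows with parent_id=NULL are kept.
  - task 1 (Design): parent_id=NULL -> NULL
  - task 2 (Test): parent_id=1 -> Design
  - task 3 (Deploy): parent_id=2 -> Test
  - task 4 (Train): parent_id=3 -> Deploy
  - task 5 (Review): parent_id=3 -> Deploy
  - task 6 (Implement): parent_id=4 -> Train

SQL:
SELECT a.name AS item, b.name AS parent
FROM tasks a
LEFT JOIN tasks b ON a.parent_id = b.id

Result:
item      | parent
----------+-------
Design    | NULL  
Test      | Design
Deploy    | Test  
Train     | Deploy
Review    | Deploy
Implement | Train 


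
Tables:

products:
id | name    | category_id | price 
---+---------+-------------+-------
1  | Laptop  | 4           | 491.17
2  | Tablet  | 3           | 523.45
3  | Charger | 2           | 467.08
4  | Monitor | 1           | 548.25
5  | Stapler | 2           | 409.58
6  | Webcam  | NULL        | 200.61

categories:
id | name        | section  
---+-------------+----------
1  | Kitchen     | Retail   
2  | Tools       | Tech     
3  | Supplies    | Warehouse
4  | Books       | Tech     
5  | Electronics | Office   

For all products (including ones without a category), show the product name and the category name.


LEFT JOIN keeps every row from products (the left table); where category_id has no match in categories, the category columns become NULL. Walk through each product:
  - product 1 (Laptop): category_id=4 -> matches Books
  - product 2 (Tablet): category_id=3 -> matches Supplies
  - product 3 (Charger): category_id=2 -> matches Tools
  - product 4 (Monitor): category_id=1 -> matches Kitchen
  - product 5 (Stapler): category_id=2 -> matches Tools
  - product 6 (Webcam): category_id=NULL, no match -> kept with NULL
All 6 rows appear; 1 has NULL category.

SQL:
SELECT a.name, b.name AS category
FROM products a
LEFT JOIN categories b ON a.category_id = b.id

Result:
name    | category
--------+---------
Laptop  | Books   
Tablet  | Supplies
Charger | Tools   
Monitor | Kitchen 
Stapler | Tools   
Webcam  | NULL    


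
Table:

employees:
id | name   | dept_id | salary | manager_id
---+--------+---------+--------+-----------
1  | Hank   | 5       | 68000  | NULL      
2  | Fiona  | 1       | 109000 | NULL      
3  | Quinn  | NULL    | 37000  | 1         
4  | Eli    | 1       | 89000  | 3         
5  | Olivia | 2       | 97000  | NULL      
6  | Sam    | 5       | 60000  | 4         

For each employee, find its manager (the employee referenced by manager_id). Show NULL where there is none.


This is a self-join: employees is joined to a second copy of itself, matching each row's manager_id to another row's id. Use LEFT JOIN so rows with manager_id=NULL are kept.
  - employee 1 (Hank): manager_id=NULL -> NULL
  - employee 2 (Fiona): manager_id=NULL -> NULL
  - employee 3 (Quinn): manager_id=1 -> Hank
  - employee 4 (Eli): manager_id=3 -> Quinn
  - employee 5 (Olivia): manager_id=NULL -> NULL
  - employee 6 (Sam): manager_id=4 -> Eli

SQL:
SELECT a.name AS item, b.name AS manager
FROM employees a
LEFT JOIN employees b ON a.manager_id = b.id

Result:
item   | manager
-------+--------
Hank   | NULL   
Fiona  | NULL   
Quinn  | Hank   
Eli    | Quinn  
Olivia | NULL   
Sam    | Eli    


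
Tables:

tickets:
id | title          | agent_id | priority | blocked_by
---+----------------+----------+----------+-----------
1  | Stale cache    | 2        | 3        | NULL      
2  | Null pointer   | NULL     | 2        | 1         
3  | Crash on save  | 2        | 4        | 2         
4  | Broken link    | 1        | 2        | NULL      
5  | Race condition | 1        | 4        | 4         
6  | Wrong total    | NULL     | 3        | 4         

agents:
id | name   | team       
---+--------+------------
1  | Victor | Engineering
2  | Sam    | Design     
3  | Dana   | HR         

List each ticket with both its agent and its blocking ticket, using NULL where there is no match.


Two LEFT JOINs from the same base table tickets: one to agents via agent_id, one to tickets itself via blocked_by. Both are LEFT so every ticket is preserved.
Match against agents:
  - ticket 1 (Stale cache): agent_id=2 -> matches Sam
  - ticket 2 (Null pointer): agent_id=NULL, no match -> kept with NULL
  - ticket 3 (Crash on save): agent_id=2 -> matches Sam
  - ticket 4 (Broken link): agent_id=1 -> matches Victor
  - ticket 5 (Race condition): agent_id=1 -> matches Victor
  - ticket 6 (Wrong total): agent_id=NULL, no match -> kept with NULL
Match against tickets (self):
  - ticket 1 (Stale cache): blocked_by=NULL -> NULL
  - ticket 2 (Null pointer): blocked_by=1 -> Stale cache
  - ticket 3 (Crash on save): blocked_by=2 -> Null pointer
  - ticket 4 (Broken link): blocked_by=NULL -> NULL
  - ticket 5 (Race condition): blocked_by=4 -> Broken link
  - ticket 6 (Wrong total): blocked_by=4 -> Broken link

SQL:
SELECT a.title, b.name AS agent, c.title AS blocked_by
FROM tickets a
LEFT JOIN agents b ON a.agent_id = b.id
LEFT JOIN tickets c ON a.blocked_by = c.id

Result:
title          | agent  | blocked_by  
---------------+--------+-------------
Stale cache    | Sam    | NULL        
Null pointer   | NULL   | Stale cache 
Crash on save  | Sam    | Null pointer
Broken link    | Victor | NULL        
Race condition | Victor | Broken link 
Wrong total    | NULL   | Broken link 
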